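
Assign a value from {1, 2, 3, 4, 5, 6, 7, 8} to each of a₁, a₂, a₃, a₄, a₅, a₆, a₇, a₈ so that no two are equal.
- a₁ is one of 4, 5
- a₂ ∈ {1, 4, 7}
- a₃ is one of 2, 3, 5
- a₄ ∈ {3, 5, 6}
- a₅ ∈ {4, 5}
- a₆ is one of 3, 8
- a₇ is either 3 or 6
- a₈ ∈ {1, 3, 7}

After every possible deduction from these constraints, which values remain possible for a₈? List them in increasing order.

The 8 variables together cover exactly {1, 2, 3, 4, 5, 6, 7, 8} — 8 values for 8 variables — and 2 appears only in a₃'s list, so a₃ = 2.
The 7 still-open variables together cover exactly {1, 3, 4, 5, 6, 7, 8} — 7 values for 7 variables — and 8 appears only in a₆'s list, so a₆ = 8.
The 2 variables a₁ and a₅ are confined to {4, 5}, which locks those values in; drop them from a₂, a₄.
The 2 variables a₄ and a₇ are confined to {3, 6}, which locks those values in; drop them from a₈.
No further eliminations apply; a₈ can still be any of 1, 7.

1, 7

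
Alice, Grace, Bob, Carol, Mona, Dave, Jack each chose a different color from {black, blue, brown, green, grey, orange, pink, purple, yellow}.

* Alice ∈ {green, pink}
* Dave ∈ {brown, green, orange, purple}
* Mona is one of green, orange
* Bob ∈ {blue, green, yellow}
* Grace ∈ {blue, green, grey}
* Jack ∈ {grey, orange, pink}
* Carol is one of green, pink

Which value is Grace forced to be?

blue

The 2 variables Alice and Carol are confined to {green, pink}, which locks those values in; drop them from Grace, Bob, Mona, Dave, Jack.
Mona must be orange (only option left). Strike orange from Dave, Jack.
That leaves Jack = grey. Strike grey from Grace.
So Grace = blue.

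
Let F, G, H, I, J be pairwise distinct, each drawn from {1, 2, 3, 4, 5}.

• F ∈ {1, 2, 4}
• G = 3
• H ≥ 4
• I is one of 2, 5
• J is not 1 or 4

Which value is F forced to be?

G must be 3 (only option left). Remove 3 from J.
Among the 4 still-open variables, 1 fits only F (and all 4 values in {1, 2, 4, 5} must be used), so F = 1.

1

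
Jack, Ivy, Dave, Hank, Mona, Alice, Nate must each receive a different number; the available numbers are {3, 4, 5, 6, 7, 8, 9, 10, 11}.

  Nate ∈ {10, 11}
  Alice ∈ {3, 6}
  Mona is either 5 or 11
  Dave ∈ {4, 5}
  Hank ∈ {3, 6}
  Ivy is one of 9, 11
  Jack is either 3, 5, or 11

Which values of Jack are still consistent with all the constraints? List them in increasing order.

5, 11

Among the 7 variables, 4 fits only Dave (and all 7 values in {3, 4, 5, 6, 9, 10, 11} must be used), so Dave = 4.
The 6 still-open variables together cover exactly {3, 5, 6, 9, 10, 11} — 6 values for 6 variables — and 9 appears only in Ivy's list, so Ivy = 9.
Among the 5 still-open variables, 10 fits only Nate (and all 5 values in {3, 5, 6, 10, 11} must be used), so Nate = 10.
Hank and Alice between them cover only {3, 6} — a naked pair. Remove those values from Jack.
No further eliminations apply; Jack can still be any of 5, 11.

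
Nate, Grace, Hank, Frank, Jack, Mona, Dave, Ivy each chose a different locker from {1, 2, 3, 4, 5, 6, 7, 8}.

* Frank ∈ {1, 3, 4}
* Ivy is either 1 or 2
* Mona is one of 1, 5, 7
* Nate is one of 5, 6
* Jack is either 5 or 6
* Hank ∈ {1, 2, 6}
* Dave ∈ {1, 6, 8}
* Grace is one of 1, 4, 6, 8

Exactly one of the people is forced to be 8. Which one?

Among the 8 variables, 3 fits only Frank (and all 8 values in {1, 2, 3, 4, 5, 6, 7, 8} must be used), so Frank = 3.
The 7 still-open variables together cover exactly {1, 2, 4, 5, 6, 7, 8} — 7 values for 7 variables — and 4 appears only in Grace's list, so Grace = 4.
The 6 still-open variables together cover exactly {1, 2, 5, 6, 7, 8} — 6 values for 6 variables — and 7 appears only in Mona's list, so Mona = 7.
Among the 5 still-open variables, 8 fits only Dave (and all 5 values in {1, 2, 5, 6, 8} must be used), so Dave = 8.

Dave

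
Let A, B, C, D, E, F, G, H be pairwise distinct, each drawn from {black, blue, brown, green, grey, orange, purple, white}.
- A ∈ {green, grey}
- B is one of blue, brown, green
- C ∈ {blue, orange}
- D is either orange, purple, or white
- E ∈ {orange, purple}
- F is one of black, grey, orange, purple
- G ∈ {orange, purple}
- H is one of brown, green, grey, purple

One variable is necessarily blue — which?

The 8 variables draw from only 8 values {black, blue, brown, green, grey, orange, purple, white}, so each is used; only F can be black, hence F = black.
The 7 still-open variables together cover exactly {blue, brown, green, grey, orange, purple, white} — 7 values for 7 variables — and white appears only in D's list, so D = white.
E and G between them cover only {orange, purple} — a naked pair. Remove those values from C, H.
So blue goes to C.

C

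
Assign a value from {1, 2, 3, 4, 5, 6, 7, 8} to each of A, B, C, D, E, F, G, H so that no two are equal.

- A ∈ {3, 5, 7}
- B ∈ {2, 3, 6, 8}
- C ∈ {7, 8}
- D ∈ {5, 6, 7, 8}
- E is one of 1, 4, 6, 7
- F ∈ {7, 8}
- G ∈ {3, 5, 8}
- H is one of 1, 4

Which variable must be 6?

D

Among the 8 variables, 2 fits only B (and all 8 values in {1, 2, 3, 4, 5, 6, 7, 8} must be used), so B = 2.
C and F share exactly the 2 values {7, 8}; by pigeonhole those values go to them, so strike 7, 8 from A, D, E, G.
The 2 variables A and G are confined to {3, 5}, which locks those values in; drop them from D.
So 6 goes to D.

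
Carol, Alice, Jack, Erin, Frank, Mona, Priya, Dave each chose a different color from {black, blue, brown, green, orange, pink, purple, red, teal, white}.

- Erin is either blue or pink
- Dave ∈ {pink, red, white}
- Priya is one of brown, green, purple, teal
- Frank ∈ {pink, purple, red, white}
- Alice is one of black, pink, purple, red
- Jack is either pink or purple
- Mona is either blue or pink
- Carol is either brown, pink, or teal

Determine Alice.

black

The 2 variables Erin and Mona are confined to {blue, pink}, which locks those values in; drop them from Carol, Alice, Jack, Frank, Dave.
Jack must be purple (only option left). Strike purple from Alice, Frank, Priya.
Frank and Dave share exactly the 2 values {red, white}; by pigeonhole those values go to them, so strike red, white from Alice.
So Alice = black.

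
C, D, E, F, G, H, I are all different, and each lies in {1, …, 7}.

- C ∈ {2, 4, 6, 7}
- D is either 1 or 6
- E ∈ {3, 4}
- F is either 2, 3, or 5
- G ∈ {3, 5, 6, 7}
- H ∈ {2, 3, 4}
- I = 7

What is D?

1

I must be 7 (only option left). Eliminate 7 elsewhere: C, G.
The 6 still-open variables draw from only 6 values {1, 2, 3, 4, 5, 6}, so each is used; only D can be 1, hence D = 1.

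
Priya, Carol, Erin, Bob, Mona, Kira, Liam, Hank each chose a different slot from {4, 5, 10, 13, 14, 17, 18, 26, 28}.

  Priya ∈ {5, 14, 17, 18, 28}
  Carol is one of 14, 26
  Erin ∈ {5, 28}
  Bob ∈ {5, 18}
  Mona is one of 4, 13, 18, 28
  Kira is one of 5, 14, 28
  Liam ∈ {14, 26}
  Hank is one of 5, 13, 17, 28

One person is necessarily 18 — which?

Among the 8 variables, 4 fits only Mona (and all 8 values in {4, 5, 13, 14, 17, 18, 26, 28} must be used), so Mona = 4.
The 7 still-open variables draw from only 7 values {5, 13, 14, 17, 18, 26, 28}, so each is used; only Hank can be 13, hence Hank = 13.
Among the 6 still-open variables, 17 fits only Priya (and all 6 values in {5, 14, 17, 18, 26, 28} must be used), so Priya = 17.
Among the 5 still-open variables, 18 fits only Bob (and all 5 values in {5, 14, 18, 26, 28} must be used), so Bob = 18.

Bob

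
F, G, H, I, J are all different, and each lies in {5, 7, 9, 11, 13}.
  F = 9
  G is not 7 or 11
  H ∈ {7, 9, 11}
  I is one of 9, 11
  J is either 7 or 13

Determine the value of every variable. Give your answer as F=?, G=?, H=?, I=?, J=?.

F=9, G=5, H=7, I=11, J=13

F must be 9 (only option left). So G, H, I can't be 9.
I has just one choice, so I = 11. Strike 11 from H.
H has just one choice, so H = 7. Strike 7 from J.
J's domain is down to {13}, so J = 13. Remove 13 from G.
G must be 5 (only option left).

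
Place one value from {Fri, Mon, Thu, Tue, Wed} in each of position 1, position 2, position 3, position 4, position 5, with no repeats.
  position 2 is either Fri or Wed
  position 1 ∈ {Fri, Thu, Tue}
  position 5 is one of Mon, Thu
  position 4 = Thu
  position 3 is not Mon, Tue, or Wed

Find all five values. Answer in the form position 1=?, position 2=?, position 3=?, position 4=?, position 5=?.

position 4 must be Thu (only option left). Eliminate Thu elsewhere: position 1, position 3, position 5.
position 5 must be Mon (only option left).
That leaves position 3 = Fri. Remove Fri from position 1, position 2.
position 1 has just one choice, so position 1 = Tue.
position 2's domain is down to {Wed}, so position 2 = Wed.

position 1=Tue, position 2=Wed, position 3=Fri, position 4=Thu, position 5=Mon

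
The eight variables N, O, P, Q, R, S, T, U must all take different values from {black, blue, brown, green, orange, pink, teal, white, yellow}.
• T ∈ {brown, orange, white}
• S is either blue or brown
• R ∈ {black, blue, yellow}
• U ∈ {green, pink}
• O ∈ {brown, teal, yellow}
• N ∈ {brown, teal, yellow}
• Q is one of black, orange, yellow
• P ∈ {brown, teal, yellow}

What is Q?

The 3 variables N, O, P are confined to {brown, teal, yellow}, which locks those values in; drop them from Q, R, S, T.
S has just one choice, so S = blue. So R can't be blue.
R has just one choice, so R = black. Strike black from Q.
So Q = orange.

orange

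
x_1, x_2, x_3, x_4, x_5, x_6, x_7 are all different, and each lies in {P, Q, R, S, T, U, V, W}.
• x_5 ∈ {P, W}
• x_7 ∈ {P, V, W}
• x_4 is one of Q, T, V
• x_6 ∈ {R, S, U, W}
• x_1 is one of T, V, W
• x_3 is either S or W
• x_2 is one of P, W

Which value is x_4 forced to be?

Q

x_2 and x_5 between them cover only {P, W} — a naked pair. Remove those values from x_1, x_3, x_6, x_7.
x_3's domain is down to {S}, so x_3 = S. So x_6 can't be S.
x_7 must be V (only option left). Strike V from x_1, x_4.
x_1 must be T (only option left). So x_4 can't be T.
So x_4 = Q.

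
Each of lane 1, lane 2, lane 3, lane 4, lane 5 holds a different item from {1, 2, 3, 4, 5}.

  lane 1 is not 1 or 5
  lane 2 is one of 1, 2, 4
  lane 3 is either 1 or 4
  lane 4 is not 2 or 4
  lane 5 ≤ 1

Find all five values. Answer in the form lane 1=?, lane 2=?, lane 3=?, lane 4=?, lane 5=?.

lane 1=3, lane 2=2, lane 3=4, lane 4=5, lane 5=1

lane 5 has just one choice, so lane 5 = 1. Remove 1 from lane 2, lane 3, lane 4.
lane 3's domain is down to {4}, so lane 3 = 4. Eliminate 4 elsewhere: lane 1, lane 2.
lane 2's domain is down to {2}, so lane 2 = 2. So lane 1 can't be 2.
That leaves lane 1 = 3. Remove 3 from lane 4.
lane 4 has just one choice, so lane 4 = 5.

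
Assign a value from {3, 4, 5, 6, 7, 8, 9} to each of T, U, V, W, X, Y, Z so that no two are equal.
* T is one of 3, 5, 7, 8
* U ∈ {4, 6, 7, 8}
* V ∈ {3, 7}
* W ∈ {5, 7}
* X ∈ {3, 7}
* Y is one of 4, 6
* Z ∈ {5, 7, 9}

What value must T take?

Among the 7 variables, 9 fits only Z (and all 7 values in {3, 4, 5, 6, 7, 8, 9} must be used), so Z = 9.
The 2 variables V and X are confined to {3, 7}, which locks those values in; drop them from T, U, W.
W's domain is down to {5}, so W = 5. Remove 5 from T.
So T = 8.

8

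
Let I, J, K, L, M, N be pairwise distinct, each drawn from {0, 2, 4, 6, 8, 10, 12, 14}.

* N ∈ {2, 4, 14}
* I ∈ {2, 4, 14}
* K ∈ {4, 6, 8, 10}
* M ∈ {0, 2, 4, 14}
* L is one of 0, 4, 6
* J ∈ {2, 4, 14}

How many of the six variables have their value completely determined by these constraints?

The 3 variables I, J, N are confined to {2, 4, 14}, which locks those values in; drop them from K, L, M.
M has just one choice, so M = 0. Eliminate 0 elsewhere: L.
That leaves L = 6. Eliminate 6 elsewhere: K.
Determined: L=6, M=0. The other variables each still have more than one consistent value. That makes 2.

2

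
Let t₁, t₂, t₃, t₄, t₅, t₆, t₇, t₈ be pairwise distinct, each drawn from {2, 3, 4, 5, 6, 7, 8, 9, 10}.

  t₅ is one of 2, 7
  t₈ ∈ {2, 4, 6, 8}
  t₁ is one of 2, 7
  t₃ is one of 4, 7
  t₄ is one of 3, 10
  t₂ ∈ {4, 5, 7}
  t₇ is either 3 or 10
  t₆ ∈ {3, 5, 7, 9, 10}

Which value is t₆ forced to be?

t₁ and t₅ between them cover only {2, 7} — a naked pair. Remove those values from t₂, t₃, t₆, t₈.
t₃'s domain is down to {4}, so t₃ = 4. Eliminate 4 elsewhere: t₂, t₈.
t₂ must be 5 (only option left). Remove 5 from t₆.
t₄ and t₇ between them cover only {3, 10} — a naked pair. Remove those values from t₆.
So t₆ = 9.

9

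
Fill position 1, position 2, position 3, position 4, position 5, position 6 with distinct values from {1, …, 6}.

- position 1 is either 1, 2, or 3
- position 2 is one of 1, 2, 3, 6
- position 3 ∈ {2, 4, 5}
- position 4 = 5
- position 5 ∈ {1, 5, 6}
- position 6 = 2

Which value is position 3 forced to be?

position 4's domain is down to {5}, so position 4 = 5. Strike 5 from position 3, position 5.
position 6's domain is down to {2}, so position 6 = 2. Eliminate 2 elsewhere: position 1, position 2, position 3.
So position 3 = 4.

4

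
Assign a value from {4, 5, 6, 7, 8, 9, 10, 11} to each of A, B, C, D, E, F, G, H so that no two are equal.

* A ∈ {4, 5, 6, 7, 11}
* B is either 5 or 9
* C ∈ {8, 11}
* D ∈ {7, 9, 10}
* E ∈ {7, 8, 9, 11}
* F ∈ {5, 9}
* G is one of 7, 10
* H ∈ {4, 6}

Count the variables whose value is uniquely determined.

0

B and F share exactly the 2 values {5, 9}; by pigeonhole those values go to them, so strike 5, 9 from A, D, E.
D and G between them cover only {7, 10} — a naked pair. Remove those values from A, E.
C and E between them cover only {8, 11} — a naked pair. Remove those values from A.
Determined: none. The other variables each still have more than one consistent value. That makes 0.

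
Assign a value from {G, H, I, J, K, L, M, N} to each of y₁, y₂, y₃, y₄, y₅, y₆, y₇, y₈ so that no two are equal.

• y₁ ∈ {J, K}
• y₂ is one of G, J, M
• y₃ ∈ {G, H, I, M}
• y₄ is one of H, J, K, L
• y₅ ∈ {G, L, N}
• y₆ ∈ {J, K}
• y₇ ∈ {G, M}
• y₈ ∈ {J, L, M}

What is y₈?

L

The 8 variables together cover exactly {G, H, I, J, K, L, M, N} — 8 values for 8 variables — and I appears only in y₃'s list, so y₃ = I.
The 7 still-open variables together cover exactly {G, H, J, K, L, M, N} — 7 values for 7 variables — and H appears only in y₄'s list, so y₄ = H.
The 6 still-open variables draw from only 6 values {G, J, K, L, M, N}, so each is used; only y₅ can be N, hence y₅ = N.
The 5 still-open variables draw from only 5 values {G, J, K, L, M}, so each is used; only y₈ can be L, hence y₈ = L.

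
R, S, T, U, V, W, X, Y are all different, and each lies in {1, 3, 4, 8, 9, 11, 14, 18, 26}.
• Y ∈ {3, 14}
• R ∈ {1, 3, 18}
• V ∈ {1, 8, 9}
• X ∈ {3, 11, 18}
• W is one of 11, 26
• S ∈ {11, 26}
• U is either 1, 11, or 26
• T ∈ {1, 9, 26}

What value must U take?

1

The 8 variables draw from only 8 values {1, 3, 8, 9, 11, 14, 18, 26}, so each is used; only V can be 8, hence V = 8.
Among the 7 still-open variables, 9 fits only T (and all 7 values in {1, 3, 9, 11, 14, 18, 26} must be used), so T = 9.
The 6 still-open variables together cover exactly {1, 3, 11, 14, 18, 26} — 6 values for 6 variables — and 14 appears only in Y's list, so Y = 14.
S and W between them cover only {11, 26} — a naked pair. Remove those values from U, X.
So U = 1.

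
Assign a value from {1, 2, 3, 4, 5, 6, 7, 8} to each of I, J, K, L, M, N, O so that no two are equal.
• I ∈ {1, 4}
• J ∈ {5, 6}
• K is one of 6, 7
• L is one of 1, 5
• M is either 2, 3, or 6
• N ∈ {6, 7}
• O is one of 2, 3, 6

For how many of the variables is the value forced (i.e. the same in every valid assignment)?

3

The 7 variables draw from only 7 values {1, 2, 3, 4, 5, 6, 7}, so each is used; only I can be 4, hence I = 4.
Among the 6 still-open variables, 1 fits only L (and all 6 values in {1, 2, 3, 5, 6, 7} must be used), so L = 1.
Among the 5 still-open variables, 5 fits only J (and all 5 values in {2, 3, 5, 6, 7} must be used), so J = 5.
The 2 variables K and N are confined to {6, 7}, which locks those values in; drop them from M, O.
Determined: I=4, J=5, L=1. The other variables each still have more than one consistent value. That makes 3.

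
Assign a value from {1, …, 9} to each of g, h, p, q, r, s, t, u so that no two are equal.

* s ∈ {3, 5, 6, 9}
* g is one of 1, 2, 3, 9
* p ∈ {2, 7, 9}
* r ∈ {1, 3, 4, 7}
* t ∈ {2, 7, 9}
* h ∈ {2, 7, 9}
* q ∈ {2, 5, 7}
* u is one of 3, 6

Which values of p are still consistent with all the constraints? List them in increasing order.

2, 7, 9

The 8 variables together cover exactly {1, 2, 3, 4, 5, 6, 7, 9} — 8 values for 8 variables — and 4 appears only in r's list, so r = 4.
The 7 still-open variables draw from only 7 values {1, 2, 3, 5, 6, 7, 9}, so each is used; only g can be 1, hence g = 1.
h, p, t share exactly the 3 values {2, 7, 9}; by pigeonhole those values go to them, so strike 2, 7, 9 from q, s.
q must be 5 (only option left). Remove 5 from s.
No further eliminations apply; p can still be any of 2, 7, 9.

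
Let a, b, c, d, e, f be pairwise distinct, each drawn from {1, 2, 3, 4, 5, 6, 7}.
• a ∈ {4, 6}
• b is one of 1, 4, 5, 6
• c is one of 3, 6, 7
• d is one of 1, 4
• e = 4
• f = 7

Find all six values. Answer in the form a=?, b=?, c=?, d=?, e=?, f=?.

a=6, b=5, c=3, d=1, e=4, f=7

e must be 4 (only option left). Remove 4 from a, b, d.
That leaves f = 7. Strike 7 from c.
a must be 6 (only option left). Remove 6 from b, c.
That leaves c = 3.
d must be 1 (only option left). Strike 1 from b.
b's domain is down to {5}, so b = 5.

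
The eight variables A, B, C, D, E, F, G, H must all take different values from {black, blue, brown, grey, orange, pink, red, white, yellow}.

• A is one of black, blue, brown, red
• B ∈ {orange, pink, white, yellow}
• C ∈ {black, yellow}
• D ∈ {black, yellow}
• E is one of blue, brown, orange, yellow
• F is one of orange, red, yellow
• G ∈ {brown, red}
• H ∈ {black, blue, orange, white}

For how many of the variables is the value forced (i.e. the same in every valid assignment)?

2

The 8 variables draw from only 8 values {black, blue, brown, orange, pink, red, white, yellow}, so each is used; only B can be pink, hence B = pink.
Among the 7 still-open variables, white fits only H (and all 7 values in {black, blue, brown, orange, red, white, yellow} must be used), so H = white.
C and D share exactly the 2 values {black, yellow}; by pigeonhole those values go to them, so strike black, yellow from A, E, F.
Determined: B=pink, H=white. The other variables each still have more than one consistent value. That makes 2.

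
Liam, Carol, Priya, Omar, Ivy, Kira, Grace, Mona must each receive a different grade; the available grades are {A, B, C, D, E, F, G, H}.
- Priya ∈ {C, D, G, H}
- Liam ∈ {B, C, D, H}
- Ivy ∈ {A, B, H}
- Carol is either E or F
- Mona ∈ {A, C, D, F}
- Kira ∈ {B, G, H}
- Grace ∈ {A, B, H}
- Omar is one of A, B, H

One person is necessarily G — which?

The 8 variables draw from only 8 values {A, B, C, D, E, F, G, H}, so each is used; only Carol can be E, hence Carol = E.
The 7 still-open variables draw from only 7 values {A, B, C, D, F, G, H}, so each is used; only Mona can be F, hence Mona = F.
Omar, Ivy, Grace between them cover only {A, B, H} — a naked triple. Remove those values from Liam, Priya, Kira.
So G goes to Kira.

Kira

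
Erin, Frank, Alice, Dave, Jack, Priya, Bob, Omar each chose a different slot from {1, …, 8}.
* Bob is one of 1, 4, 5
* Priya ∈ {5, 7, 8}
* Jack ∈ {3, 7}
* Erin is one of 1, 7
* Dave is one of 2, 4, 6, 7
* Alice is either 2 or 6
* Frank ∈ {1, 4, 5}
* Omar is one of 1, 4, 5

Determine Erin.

7

Among the 8 variables, 3 fits only Jack (and all 8 values in {1, 2, 3, 4, 5, 6, 7, 8} must be used), so Jack = 3.
Among the 7 still-open variables, 8 fits only Priya (and all 7 values in {1, 2, 4, 5, 6, 7, 8} must be used), so Priya = 8.
Frank, Bob, Omar share exactly the 3 values {1, 4, 5}; by pigeonhole those values go to them, so strike 1, 4, 5 from Erin, Dave.
So Erin = 7.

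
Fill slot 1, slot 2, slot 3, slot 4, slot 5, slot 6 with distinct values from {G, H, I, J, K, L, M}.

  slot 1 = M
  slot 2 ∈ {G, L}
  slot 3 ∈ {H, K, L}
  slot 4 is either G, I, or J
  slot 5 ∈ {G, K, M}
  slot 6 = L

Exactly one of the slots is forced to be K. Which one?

slot 1 must be M (only option left). Strike M from slot 5.
slot 6's domain is down to {L}, so slot 6 = L. So slot 2, slot 3 can't be L.
slot 2's domain is down to {G}, so slot 2 = G. Eliminate G elsewhere: slot 4, slot 5.
So K goes to slot 5.

slot 5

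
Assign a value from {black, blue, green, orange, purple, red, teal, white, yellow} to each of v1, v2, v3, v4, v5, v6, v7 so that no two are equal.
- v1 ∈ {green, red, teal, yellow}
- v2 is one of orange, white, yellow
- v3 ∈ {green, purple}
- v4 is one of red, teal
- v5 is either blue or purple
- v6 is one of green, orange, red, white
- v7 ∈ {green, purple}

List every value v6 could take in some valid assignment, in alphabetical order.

The 2 variables v3 and v7 are confined to {green, purple}, which locks those values in; drop them from v1, v5, v6.
v5 must be blue (only option left).
No further eliminations apply; v6 can still be any of orange, red, white.

orange, red, white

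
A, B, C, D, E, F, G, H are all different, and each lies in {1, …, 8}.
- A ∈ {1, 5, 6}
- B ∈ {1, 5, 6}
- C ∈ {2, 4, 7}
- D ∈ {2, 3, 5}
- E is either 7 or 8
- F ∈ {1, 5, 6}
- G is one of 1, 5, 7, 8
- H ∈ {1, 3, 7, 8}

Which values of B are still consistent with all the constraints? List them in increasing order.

1, 5, 6

The 8 variables draw from only 8 values {1, 2, 3, 4, 5, 6, 7, 8}, so each is used; only C can be 4, hence C = 4.
The 7 still-open variables draw from only 7 values {1, 2, 3, 5, 6, 7, 8}, so each is used; only D can be 2, hence D = 2.
The 6 still-open variables draw from only 6 values {1, 3, 5, 6, 7, 8}, so each is used; only H can be 3, hence H = 3.
A, B, F share exactly the 3 values {1, 5, 6}; by pigeonhole those values go to them, so strike 1, 5, 6 from G.
No further eliminations apply; B can still be any of 1, 5, 6.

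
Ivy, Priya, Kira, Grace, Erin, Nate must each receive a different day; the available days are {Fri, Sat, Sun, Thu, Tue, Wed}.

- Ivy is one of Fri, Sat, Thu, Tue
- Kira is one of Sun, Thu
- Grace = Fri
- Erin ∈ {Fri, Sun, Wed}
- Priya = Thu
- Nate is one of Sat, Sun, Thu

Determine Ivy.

Priya must be Thu (only option left). Remove Thu from Ivy, Kira, Nate.
That leaves Kira = Sun. Eliminate Sun elsewhere: Erin, Nate.
Grace's domain is down to {Fri}, so Grace = Fri. Strike Fri from Ivy, Erin.
Erin has just one choice, so Erin = Wed.
Nate must be Sat (only option left). Remove Sat from Ivy.
So Ivy = Tue.

Tue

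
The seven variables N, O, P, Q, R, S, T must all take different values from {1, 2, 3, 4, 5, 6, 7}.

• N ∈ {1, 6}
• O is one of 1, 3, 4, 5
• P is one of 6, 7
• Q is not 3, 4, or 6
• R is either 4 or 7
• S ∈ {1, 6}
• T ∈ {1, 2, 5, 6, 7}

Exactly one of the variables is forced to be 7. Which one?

P

The 7 variables together cover exactly {1, 2, 3, 4, 5, 6, 7} — 7 values for 7 variables — and 3 appears only in O's list, so O = 3.
Among the 6 still-open variables, 4 fits only R (and all 6 values in {1, 2, 4, 5, 6, 7} must be used), so R = 4.
The 2 variables N and S are confined to {1, 6}, which locks those values in; drop them from P, Q, T.
So 7 goes to P.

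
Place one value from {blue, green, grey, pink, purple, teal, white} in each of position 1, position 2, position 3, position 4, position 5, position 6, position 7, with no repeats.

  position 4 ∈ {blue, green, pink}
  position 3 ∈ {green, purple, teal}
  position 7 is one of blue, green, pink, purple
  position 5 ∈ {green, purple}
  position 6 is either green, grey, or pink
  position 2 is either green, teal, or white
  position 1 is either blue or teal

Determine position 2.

The 7 variables together cover exactly {blue, green, grey, pink, purple, teal, white} — 7 values for 7 variables — and grey appears only in position 6's list, so position 6 = grey.
The 6 still-open variables together cover exactly {blue, green, pink, purple, teal, white} — 6 values for 6 variables — and white appears only in position 2's list, so position 2 = white.

white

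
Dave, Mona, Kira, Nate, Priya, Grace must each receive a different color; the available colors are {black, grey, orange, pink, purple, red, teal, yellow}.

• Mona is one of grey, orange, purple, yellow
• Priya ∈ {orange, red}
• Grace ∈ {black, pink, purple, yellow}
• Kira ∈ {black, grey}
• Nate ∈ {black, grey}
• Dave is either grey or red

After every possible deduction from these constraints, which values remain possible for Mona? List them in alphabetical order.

purple, yellow

Kira and Nate between them cover only {black, grey} — a naked pair. Remove those values from Dave, Mona, Grace.
Dave has just one choice, so Dave = red. Strike red from Priya.
Priya's domain is down to {orange}, so Priya = orange. Strike orange from Mona.
No further eliminations apply; Mona can still be any of purple, yellow.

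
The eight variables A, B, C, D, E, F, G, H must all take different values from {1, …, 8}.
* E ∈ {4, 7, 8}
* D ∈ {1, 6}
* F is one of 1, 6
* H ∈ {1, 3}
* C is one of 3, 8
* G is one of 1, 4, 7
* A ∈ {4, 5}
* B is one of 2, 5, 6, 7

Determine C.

8

The 8 variables draw from only 8 values {1, 2, 3, 4, 5, 6, 7, 8}, so each is used; only B can be 2, hence B = 2.
The 7 still-open variables together cover exactly {1, 3, 4, 5, 6, 7, 8} — 7 values for 7 variables — and 5 appears only in A's list, so A = 5.
D and F share exactly the 2 values {1, 6}; by pigeonhole those values go to them, so strike 1, 6 from G, H.
That leaves H = 3. So C can't be 3.
So C = 8.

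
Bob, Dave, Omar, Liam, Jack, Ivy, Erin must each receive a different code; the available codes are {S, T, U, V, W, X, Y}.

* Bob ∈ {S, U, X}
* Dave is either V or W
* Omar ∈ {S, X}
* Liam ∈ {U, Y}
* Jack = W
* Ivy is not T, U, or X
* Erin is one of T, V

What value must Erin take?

Jack has just one choice, so Jack = W. So Dave, Ivy can't be W.
Dave must be V (only option left). Remove V from Ivy, Erin.
So Erin = T.

T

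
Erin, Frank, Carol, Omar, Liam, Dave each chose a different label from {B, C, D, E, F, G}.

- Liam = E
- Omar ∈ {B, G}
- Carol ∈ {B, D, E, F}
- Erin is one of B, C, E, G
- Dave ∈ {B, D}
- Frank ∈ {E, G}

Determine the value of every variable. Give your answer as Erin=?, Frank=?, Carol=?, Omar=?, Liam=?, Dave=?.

Liam must be E (only option left). Remove E from Erin, Frank, Carol.
That leaves Frank = G. Remove G from Erin, Omar.
Omar has just one choice, so Omar = B. Strike B from Erin, Carol, Dave.
Dave must be D (only option left). Eliminate D elsewhere: Carol.
That leaves Erin = C.
Carol has just one choice, so Carol = F.

Erin=C, Frank=G, Carol=F, Omar=B, Liam=E, Dave=D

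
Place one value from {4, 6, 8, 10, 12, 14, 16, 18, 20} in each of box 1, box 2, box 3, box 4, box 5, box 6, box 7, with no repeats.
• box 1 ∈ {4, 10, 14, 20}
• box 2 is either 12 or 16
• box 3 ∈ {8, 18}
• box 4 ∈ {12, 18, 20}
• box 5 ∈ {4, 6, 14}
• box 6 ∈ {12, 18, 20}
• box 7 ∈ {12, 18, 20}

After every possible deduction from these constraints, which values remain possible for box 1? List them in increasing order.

The 3 variables box 4, box 6, box 7 are confined to {12, 18, 20}, which locks those values in; drop them from box 1, box 2, box 3.
That leaves box 2 = 16.
box 3 has just one choice, so box 3 = 8.
No further eliminations apply; box 1 can still be any of 4, 10, 14.

4, 10, 14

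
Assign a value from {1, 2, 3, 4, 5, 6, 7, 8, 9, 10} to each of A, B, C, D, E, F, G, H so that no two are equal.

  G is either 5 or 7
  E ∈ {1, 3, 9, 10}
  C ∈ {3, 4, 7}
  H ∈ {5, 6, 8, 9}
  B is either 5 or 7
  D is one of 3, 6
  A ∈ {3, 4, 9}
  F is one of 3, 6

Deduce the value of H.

B and G between them cover only {5, 7} — a naked pair. Remove those values from C, H.
D and F share exactly the 2 values {3, 6}; by pigeonhole those values go to them, so strike 3, 6 from A, C, E, H.
That leaves C = 4. Remove 4 from A.
A's domain is down to {9}, so A = 9. Strike 9 from E, H.
So H = 8.

8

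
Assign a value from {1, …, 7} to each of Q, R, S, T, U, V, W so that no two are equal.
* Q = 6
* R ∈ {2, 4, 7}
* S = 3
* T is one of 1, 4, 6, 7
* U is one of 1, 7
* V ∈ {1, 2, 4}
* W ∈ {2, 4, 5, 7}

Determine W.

5

Q's domain is down to {6}, so Q = 6. So T can't be 6.
S has just one choice, so S = 3.
Among the 5 still-open variables, 5 fits only W (and all 5 values in {1, 2, 4, 5, 7} must be used), so W = 5.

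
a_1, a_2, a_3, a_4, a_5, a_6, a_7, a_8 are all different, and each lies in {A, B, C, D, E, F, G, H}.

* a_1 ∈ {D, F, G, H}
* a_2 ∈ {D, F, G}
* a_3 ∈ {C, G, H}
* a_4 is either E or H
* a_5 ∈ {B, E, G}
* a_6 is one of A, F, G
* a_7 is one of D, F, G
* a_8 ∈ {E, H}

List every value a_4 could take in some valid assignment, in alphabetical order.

The 8 variables together cover exactly {A, B, C, D, E, F, G, H} — 8 values for 8 variables — and A appears only in a_6's list, so a_6 = A.
The 7 still-open variables together cover exactly {B, C, D, E, F, G, H} — 7 values for 7 variables — and B appears only in a_5's list, so a_5 = B.
The 6 still-open variables together cover exactly {C, D, E, F, G, H} — 6 values for 6 variables — and C appears only in a_3's list, so a_3 = C.
The 2 variables a_4 and a_8 are confined to {E, H}, which locks those values in; drop them from a_1.
No further eliminations apply; a_4 can still be any of E, H.

E, H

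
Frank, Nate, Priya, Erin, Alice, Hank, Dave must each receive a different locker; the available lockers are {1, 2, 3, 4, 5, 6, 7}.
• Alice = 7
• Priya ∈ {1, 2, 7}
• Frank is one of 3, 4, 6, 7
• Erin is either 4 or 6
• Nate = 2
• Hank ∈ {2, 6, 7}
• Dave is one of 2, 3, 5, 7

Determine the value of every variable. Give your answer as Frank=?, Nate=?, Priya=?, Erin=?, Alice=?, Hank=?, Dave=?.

Frank=3, Nate=2, Priya=1, Erin=4, Alice=7, Hank=6, Dave=5

Nate must be 2 (only option left). Strike 2 from Priya, Hank, Dave.
Alice's domain is down to {7}, so Alice = 7. Eliminate 7 elsewhere: Frank, Priya, Hank, Dave.
Hank has just one choice, so Hank = 6. Remove 6 from Frank, Erin.
That leaves Priya = 1.
That leaves Erin = 4. Strike 4 from Frank.
Frank must be 3 (only option left). Remove 3 from Dave.
Dave must be 5 (only option left).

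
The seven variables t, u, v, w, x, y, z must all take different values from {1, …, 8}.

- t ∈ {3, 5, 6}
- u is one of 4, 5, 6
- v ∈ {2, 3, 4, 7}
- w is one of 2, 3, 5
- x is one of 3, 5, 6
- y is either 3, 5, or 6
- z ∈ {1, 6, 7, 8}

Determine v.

The 3 variables t, x, y are confined to {3, 5, 6}, which locks those values in; drop them from u, v, w, z.
That leaves u = 4. Strike 4 from v.
w has just one choice, so w = 2. Eliminate 2 elsewhere: v.
So v = 7.

7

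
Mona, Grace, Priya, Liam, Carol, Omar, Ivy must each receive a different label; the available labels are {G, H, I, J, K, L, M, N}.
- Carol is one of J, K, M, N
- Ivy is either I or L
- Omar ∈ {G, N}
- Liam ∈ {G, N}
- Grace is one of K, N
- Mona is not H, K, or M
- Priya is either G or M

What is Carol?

The 2 variables Liam and Omar are confined to {G, N}, which locks those values in; drop them from Mona, Grace, Priya, Carol.
Grace's domain is down to {K}, so Grace = K. So Carol can't be K.
Priya must be M (only option left). Eliminate M elsewhere: Carol.
So Carol = J.

J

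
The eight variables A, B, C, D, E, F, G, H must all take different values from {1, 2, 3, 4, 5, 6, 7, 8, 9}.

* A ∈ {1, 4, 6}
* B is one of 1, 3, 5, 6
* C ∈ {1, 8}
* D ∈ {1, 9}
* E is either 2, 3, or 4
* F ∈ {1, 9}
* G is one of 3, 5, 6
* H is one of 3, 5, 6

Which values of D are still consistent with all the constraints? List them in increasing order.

The 8 variables draw from only 8 values {1, 2, 3, 4, 5, 6, 8, 9}, so each is used; only E can be 2, hence E = 2.
Among the 7 still-open variables, 4 fits only A (and all 7 values in {1, 3, 4, 5, 6, 8, 9} must be used), so A = 4.
The 6 still-open variables draw from only 6 values {1, 3, 5, 6, 8, 9}, so each is used; only C can be 8, hence C = 8.
The 2 variables D and F are confined to {1, 9}, which locks those values in; drop them from B.
No further eliminations apply; D can still be any of 1, 9.

1, 9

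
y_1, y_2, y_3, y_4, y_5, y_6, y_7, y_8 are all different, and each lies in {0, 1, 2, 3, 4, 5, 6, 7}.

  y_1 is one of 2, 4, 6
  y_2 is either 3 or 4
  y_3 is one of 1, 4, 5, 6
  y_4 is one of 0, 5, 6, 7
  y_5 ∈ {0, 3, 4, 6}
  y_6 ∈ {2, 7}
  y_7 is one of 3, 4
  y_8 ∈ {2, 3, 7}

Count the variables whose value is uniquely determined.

4

The 8 variables draw from only 8 values {0, 1, 2, 3, 4, 5, 6, 7}, so each is used; only y_3 can be 1, hence y_3 = 1.
The 7 still-open variables draw from only 7 values {0, 2, 3, 4, 5, 6, 7}, so each is used; only y_4 can be 5, hence y_4 = 5.
Among the 6 still-open variables, 0 fits only y_5 (and all 6 values in {0, 2, 3, 4, 6, 7} must be used), so y_5 = 0.
The 5 still-open variables draw from only 5 values {2, 3, 4, 6, 7}, so each is used; only y_1 can be 6, hence y_1 = 6.
y_2 and y_7 between them cover only {3, 4} — a naked pair. Remove those values from y_8.
Determined: y_1=6, y_3=1, y_4=5, y_5=0. The other variables each still have more than one consistent value. That makes 4.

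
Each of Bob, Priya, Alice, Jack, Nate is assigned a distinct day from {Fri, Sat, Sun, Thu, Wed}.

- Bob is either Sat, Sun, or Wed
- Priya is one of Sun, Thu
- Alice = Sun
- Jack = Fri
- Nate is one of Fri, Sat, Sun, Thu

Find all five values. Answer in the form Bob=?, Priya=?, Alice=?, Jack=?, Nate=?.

Bob=Wed, Priya=Thu, Alice=Sun, Jack=Fri, Nate=Sat

Alice has just one choice, so Alice = Sun. Eliminate Sun elsewhere: Bob, Priya, Nate.
Jack has just one choice, so Jack = Fri. Strike Fri from Nate.
Priya's domain is down to {Thu}, so Priya = Thu. Eliminate Thu elsewhere: Nate.
That leaves Nate = Sat. So Bob can't be Sat.
Bob must be Wed (only option left).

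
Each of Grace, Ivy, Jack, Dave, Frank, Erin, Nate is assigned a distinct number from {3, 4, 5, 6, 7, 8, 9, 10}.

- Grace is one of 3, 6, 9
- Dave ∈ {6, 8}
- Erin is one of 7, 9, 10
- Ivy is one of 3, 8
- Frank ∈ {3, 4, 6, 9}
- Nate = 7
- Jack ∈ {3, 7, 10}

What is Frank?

4

Nate must be 7 (only option left). Eliminate 7 elsewhere: Jack, Erin.
The 6 still-open variables draw from only 6 values {3, 4, 6, 8, 9, 10}, so each is used; only Frank can be 4, hence Frank = 4.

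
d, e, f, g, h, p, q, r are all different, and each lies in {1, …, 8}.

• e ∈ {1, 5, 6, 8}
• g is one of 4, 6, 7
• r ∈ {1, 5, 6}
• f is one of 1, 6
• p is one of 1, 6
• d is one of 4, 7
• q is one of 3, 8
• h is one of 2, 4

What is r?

The 8 variables draw from only 8 values {1, 2, 3, 4, 5, 6, 7, 8}, so each is used; only h can be 2, hence h = 2.
Among the 7 still-open variables, 3 fits only q (and all 7 values in {1, 3, 4, 5, 6, 7, 8} must be used), so q = 3.
The 6 still-open variables together cover exactly {1, 4, 5, 6, 7, 8} — 6 values for 6 variables — and 8 appears only in e's list, so e = 8.
Among the 5 still-open variables, 5 fits only r (and all 5 values in {1, 4, 5, 6, 7} must be used), so r = 5.

5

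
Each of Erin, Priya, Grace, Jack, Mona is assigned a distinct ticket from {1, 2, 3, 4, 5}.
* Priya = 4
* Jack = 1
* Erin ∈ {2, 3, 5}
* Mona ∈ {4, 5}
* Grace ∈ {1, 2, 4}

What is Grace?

2

Priya's domain is down to {4}, so Priya = 4. Eliminate 4 elsewhere: Grace, Mona.
Jack must be 1 (only option left). So Grace can't be 1.
So Grace = 2.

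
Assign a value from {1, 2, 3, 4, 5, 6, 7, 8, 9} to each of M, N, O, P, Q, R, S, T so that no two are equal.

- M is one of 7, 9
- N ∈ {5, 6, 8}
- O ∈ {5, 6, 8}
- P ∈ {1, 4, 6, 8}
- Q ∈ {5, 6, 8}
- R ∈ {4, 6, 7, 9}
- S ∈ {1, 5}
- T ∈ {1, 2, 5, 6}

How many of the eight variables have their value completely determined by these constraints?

3

The 8 variables draw from only 8 values {1, 2, 4, 5, 6, 7, 8, 9}, so each is used; only T can be 2, hence T = 2.
N, O, Q share exactly the 3 values {5, 6, 8}; by pigeonhole those values go to them, so strike 5, 6, 8 from P, R, S.
S's domain is down to {1}, so S = 1. Eliminate 1 elsewhere: P.
P must be 4 (only option left). Eliminate 4 elsewhere: R.
Determined: P=4, S=1, T=2. The other variables each still have more than one consistent value. That makes 3.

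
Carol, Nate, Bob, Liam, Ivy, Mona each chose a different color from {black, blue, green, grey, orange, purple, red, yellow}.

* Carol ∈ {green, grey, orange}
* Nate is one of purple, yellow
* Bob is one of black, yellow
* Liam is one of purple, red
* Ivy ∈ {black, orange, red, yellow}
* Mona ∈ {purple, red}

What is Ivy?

orange

Liam and Mona between them cover only {purple, red} — a naked pair. Remove those values from Nate, Ivy.
Nate must be yellow (only option left). So Bob, Ivy can't be yellow.
Bob has just one choice, so Bob = black. Eliminate black elsewhere: Ivy.
So Ivy = orange.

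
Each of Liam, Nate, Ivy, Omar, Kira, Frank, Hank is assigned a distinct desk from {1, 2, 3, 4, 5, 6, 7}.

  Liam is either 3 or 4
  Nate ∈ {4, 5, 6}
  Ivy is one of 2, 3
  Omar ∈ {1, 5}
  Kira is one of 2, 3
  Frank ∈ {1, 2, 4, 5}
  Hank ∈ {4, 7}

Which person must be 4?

The 7 variables together cover exactly {1, 2, 3, 4, 5, 6, 7} — 7 values for 7 variables — and 6 appears only in Nate's list, so Nate = 6.
Among the 6 still-open variables, 7 fits only Hank (and all 6 values in {1, 2, 3, 4, 5, 7} must be used), so Hank = 7.
Ivy and Kira share exactly the 2 values {2, 3}; by pigeonhole those values go to them, so strike 2, 3 from Liam, Frank.
So 4 goes to Liam.

Liam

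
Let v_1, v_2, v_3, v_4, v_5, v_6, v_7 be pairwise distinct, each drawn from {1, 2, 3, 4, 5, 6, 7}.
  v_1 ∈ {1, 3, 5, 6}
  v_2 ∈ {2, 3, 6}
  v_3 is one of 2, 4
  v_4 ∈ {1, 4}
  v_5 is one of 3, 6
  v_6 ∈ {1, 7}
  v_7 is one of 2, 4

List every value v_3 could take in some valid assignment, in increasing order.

Among the 7 variables, 5 fits only v_1 (and all 7 values in {1, 2, 3, 4, 5, 6, 7} must be used), so v_1 = 5.
The 6 still-open variables draw from only 6 values {1, 2, 3, 4, 6, 7}, so each is used; only v_6 can be 7, hence v_6 = 7.
The 5 still-open variables together cover exactly {1, 2, 3, 4, 6} — 5 values for 5 variables — and 1 appears only in v_4's list, so v_4 = 1.
v_3 and v_7 share exactly the 2 values {2, 4}; by pigeonhole those values go to them, so strike 2, 4 from v_2.
No further eliminations apply; v_3 can still be any of 2, 4.

2, 4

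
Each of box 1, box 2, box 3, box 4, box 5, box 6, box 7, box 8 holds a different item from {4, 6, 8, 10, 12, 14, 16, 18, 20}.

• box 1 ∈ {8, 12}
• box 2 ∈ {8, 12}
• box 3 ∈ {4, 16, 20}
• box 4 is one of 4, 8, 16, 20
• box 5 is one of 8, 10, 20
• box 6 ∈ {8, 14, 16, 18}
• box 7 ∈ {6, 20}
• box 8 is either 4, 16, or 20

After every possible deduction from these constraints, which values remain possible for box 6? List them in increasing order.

14, 18

box 1 and box 2 between them cover only {8, 12} — a naked pair. Remove those values from box 4, box 5, box 6.
box 3, box 4, box 8 share exactly the 3 values {4, 16, 20}; by pigeonhole those values go to them, so strike 4, 16, 20 from box 5, box 6, box 7.
box 5 must be 10 (only option left).
That leaves box 7 = 6.
No further eliminations apply; box 6 can still be any of 14, 18.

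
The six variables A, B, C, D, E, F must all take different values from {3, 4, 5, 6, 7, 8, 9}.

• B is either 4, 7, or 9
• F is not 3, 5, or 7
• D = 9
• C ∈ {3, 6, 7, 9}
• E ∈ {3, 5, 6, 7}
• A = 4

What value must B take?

7

A's domain is down to {4}, so A = 4. Eliminate 4 elsewhere: B, F.
D's domain is down to {9}, so D = 9. Strike 9 from B, C, F.
So B = 7.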